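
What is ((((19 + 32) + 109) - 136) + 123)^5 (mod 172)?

19 + 32 = 51
51 + 109 = 160
160 - 136 = 24
24 + 123 = 147
(147)^5 ≡ 19 (mod 172)

19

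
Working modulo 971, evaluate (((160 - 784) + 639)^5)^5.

160 - 784 = -624 ≡ 347 (mod 971)
347 + 639 = 986 ≡ 15 (mod 971)
(15)^5 ≡ 53 (mod 971)
(53)^5 ≡ 358 (mod 971)

358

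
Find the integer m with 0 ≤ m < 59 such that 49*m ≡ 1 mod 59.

53

59 = 1·49 + 10
49 = 4·10 + 9
10 = 1·9 + 1
9 = 9·1 + 0
gcd(49, 59) = 1, so the inverse exists.
Back-substitute for 1:
1 = 1·10 − 1·9
  = −1·49 + 5·10
  = 5·59 − 6·49
So 49⁻¹ ≡ −6 ≡ 53 (mod 59).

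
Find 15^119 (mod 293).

Using repeated squaring:
15^1 ≡ 15 (mod 293)
15^2 ≡ 15^2 = 225 (mod 293)
15^4 ≡ 225^2 = 50625 ≡ 229 (mod 293)
15^8 ≡ 229^2 = 52441 ≡ 287 (mod 293)
15^16 ≡ 287^2 = 82369 ≡ 36 (mod 293)
15^32 ≡ 36^2 = 1296 ≡ 124 (mod 293)
15^64 ≡ 124^2 = 15376 ≡ 140 (mod 293)
15^119 = 15^64 * 15^32 * 15^16 * 15^4 * 15^2 * 15^1 ≡ 140 * 124 * 36 * 229 * 225 * 15 (mod 293).
Accumulate the product:
140 * 124 = 17360 ≡ 73
73 * 36 = 2628 ≡ 284
284 * 229 = 65036 ≡ 283
283 * 225 = 63675 ≡ 94
94 * 15 = 1410 ≡ 238

238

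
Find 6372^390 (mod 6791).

By square-and-multiply:
390 in binary is 110000110, i.e. 390 = 256 + 128 + 4 + 2.
6372^1 ≡ 6372 (mod 6791)
6372^2 ≡ 6372^2 = 40602384 ≡ 5786 (mod 6791)
6372^4 ≡ 5786^2 = 33477796 ≡ 4957 (mod 6791)
6372^8 ≡ 4957^2 = 24571849 ≡ 2011 (mod 6791)
6372^16 ≡ 2011^2 = 4044121 ≡ 3476 (mod 6791)
6372^32 ≡ 3476^2 = 12082576 ≡ 1387 (mod 6791)
6372^64 ≡ 1387^2 = 1923769 ≡ 1916 (mod 6791)
6372^128 ≡ 1916^2 = 3671056 ≡ 3916 (mod 6791)
6372^256 ≡ 3916^2 = 15335056 ≡ 978 (mod 6791)
6372^390 = 6372^256 × 6372^128 × 6372^4 × 6372^2 ≡ 978 × 3916 × 4957 × 5786 (mod 6791).
Accumulate the product:
978 × 3916 = 3829848 ≡ 6515
6515 × 4957 = 32294855 ≡ 3650
3650 × 5786 = 21118900 ≡ 5681

5681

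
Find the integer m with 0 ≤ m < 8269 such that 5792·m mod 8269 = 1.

4470

8269 = 1×5792 + 2477
5792 = 2×2477 + 838
2477 = 2×838 + 801
838 = 1×801 + 37
801 = 21×37 + 24
37 = 1×24 + 13
24 = 1×13 + 11
13 = 1×11 + 2
11 = 5×2 + 1
2 = 2×1 + 0
gcd(5792, 8269) = 1, so the inverse exists.
Back-substitute for 1:
1 = 1×11 − 5×2
  = −5×13 + 6×11
  = 6×24 − 11×13
  = −11×37 + 17×24
  = 17×801 − 368×37
  = −368×838 + 385×801
  = 385×2477 − 1138×838
  = −1138×5792 + 2661×2477
  = 2661×8269 − 3799×5792
So 5792⁻¹ ≡ −3799 ≡ 4470 (mod 8269).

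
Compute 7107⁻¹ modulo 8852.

8852 = 1·7107 + 1745
7107 = 4·1745 + 127
1745 = 13·127 + 94
127 = 1·94 + 33
94 = 2·33 + 28
33 = 1·28 + 5
28 = 5·5 + 3
5 = 1·3 + 2
3 = 1·2 + 1
2 = 2·1 + 0
gcd(7107, 8852) = 1, so the inverse exists.
Back-substitute for 1:
1 = 1·3 − 1·2
  = −1·5 + 2·3
  = 2·28 − 11·5
  = −11·33 + 13·28
  = 13·94 − 37·33
  = −37·127 + 50·94
  = 50·1745 − 687·127
  = −687·7107 + 2798·1745
  = 2798·8852 − 3485·7107
So 7107⁻¹ ≡ −3485 ≡ 5367 (mod 8852).

5367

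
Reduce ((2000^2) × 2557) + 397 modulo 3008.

269

(2000)^2 ≡ 2368 (mod 3008)
2368 × 2557 = 6054976 ≡ 2880 (mod 3008)
2880 + 397 = 3277 ≡ 269 (mod 3008)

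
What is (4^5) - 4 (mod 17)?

(4)^5 ≡ 4 (mod 17)
4 - 4 = 0

0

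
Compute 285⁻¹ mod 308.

241

308 = 1×285 + 23
285 = 12×23 + 9
23 = 2×9 + 5
9 = 1×5 + 4
5 = 1×4 + 1
4 = 4×1 + 0
gcd(285, 308) = 1, so the inverse exists.
Bézout: 1 = 62×308 − 67×285.
So 285⁻¹ ≡ −67 ≡ 241 (mod 308).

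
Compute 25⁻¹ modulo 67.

67 = 2×25 + 17
25 = 1×17 + 8
17 = 2×8 + 1
8 = 8×1 + 0
gcd(25, 67) = 1, so the inverse exists.
Bézout: 1 = 3×67 − 8×25.
So 25⁻¹ ≡ −8 ≡ 59 (mod 67).

59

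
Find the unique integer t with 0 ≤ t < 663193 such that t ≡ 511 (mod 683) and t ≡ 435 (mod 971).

507297

683⁻¹ mod 971: 683*118 ≡ 1 (mod 971), so 683⁻¹ ≡ 118.
t = 511 + 683*((435 − 511)*118 mod 971) = 511 + 683*742 = 507297.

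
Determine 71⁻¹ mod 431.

85

431 = 6*71 + 5
71 = 14*5 + 1
5 = 5*1 + 0
gcd(71, 431) = 1, so the inverse exists.
Back-substitute for 1:
1 = 1*71 − 14*5
  = −14*431 + 85*71
So 71⁻¹ ≡ 85 (mod 431).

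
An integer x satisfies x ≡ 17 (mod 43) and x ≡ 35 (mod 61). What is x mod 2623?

43⁻¹ mod 61: 43*44 ≡ 1 (mod 61), so 43⁻¹ ≡ 44.
x = 17 + 43*((35 − 17)*44 mod 61) = 17 + 43*60 = 2597.
Check: 2597 mod 43 = 17, 2597 mod 61 = 35. ✓

2597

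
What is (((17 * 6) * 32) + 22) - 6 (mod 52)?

4

17 * 6 = 102 ≡ 50 (mod 52)
50 * 32 = 1600 ≡ 40 (mod 52)
40 + 22 = 62 ≡ 10 (mod 52)
10 - 6 = 4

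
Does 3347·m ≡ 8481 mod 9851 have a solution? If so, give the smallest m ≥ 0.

gcd(3347, 9851) = 1, so a unique solution mod 9851 exists.
3347⁻¹ ≡ 9177 (mod 9851).
m ≡ 9177·8481 ≡ 7237 (mod 9851).

7237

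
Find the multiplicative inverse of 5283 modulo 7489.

By the extended Euclidean algorithm:
7489 = 1×5283 + 2206
5283 = 2×2206 + 871
2206 = 2×871 + 464
871 = 1×464 + 407
464 = 1×407 + 57
407 = 7×57 + 8
57 = 7×8 + 1
8 = 8×1 + 0
gcd(5283, 7489) = 1, so the inverse exists.
Back-substitute for 1:
1 = 1×57 − 7×8
  = −7×407 + 50×57
  = 50×464 − 57×407
  = −57×871 + 107×464
  = 107×2206 − 271×871
  = −271×5283 + 649×2206
  = 649×7489 − 920×5283
So 5283⁻¹ ≡ −920 ≡ 6569 (mod 7489).

6569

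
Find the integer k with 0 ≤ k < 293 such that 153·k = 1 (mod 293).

293 = 1·153 + 140
153 = 1·140 + 13
140 = 10·13 + 10
13 = 1·10 + 3
10 = 3·3 + 1
3 = 3·1 + 0
gcd(153, 293) = 1, so the inverse exists.
Bézout: 1 = 47·293 − 90·153.
So 153⁻¹ ≡ −90 ≡ 203 (mod 293).

203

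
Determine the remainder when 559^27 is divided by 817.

27 in binary is 11011, i.e. 27 = 16 + 8 + 2 + 1.
559^1 ≡ 559 (mod 817)
559^2 ≡ 559^2 = 312481 ≡ 387 (mod 817)
559^4 ≡ 387^2 = 149769 ≡ 258 (mod 817)
559^8 ≡ 258^2 = 66564 ≡ 387 (mod 817)
559^16 ≡ 387^2 = 149769 ≡ 258 (mod 817)
559^27 = 559^16 * 559^8 * 559^2 * 559^1 ≡ 258 * 387 * 387 * 559 (mod 817).
Accumulate the product:
258 * 387 = 99846 ≡ 172
172 * 387 = 66564 ≡ 387
387 * 559 = 216333 ≡ 645

645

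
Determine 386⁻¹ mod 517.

221

517 = 1·386 + 131
386 = 2·131 + 124
131 = 1·124 + 7
124 = 17·7 + 5
7 = 1·5 + 2
5 = 2·2 + 1
2 = 2·1 + 0
gcd(386, 517) = 1, so the inverse exists.
Back-substitute for 1:
1 = 1·5 − 2·2
  = −2·7 + 3·5
  = 3·124 − 53·7
  = −53·131 + 56·124
  = 56·386 − 165·131
  = −165·517 + 221·386
So 386⁻¹ ≡ 221 (mod 517).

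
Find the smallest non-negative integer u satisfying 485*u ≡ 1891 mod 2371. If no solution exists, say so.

219

gcd(485, 2371) = 1, so a unique solution mod 2371 exists.
485⁻¹ ≡ 44 (mod 2371).
u ≡ 44*1891 ≡ 219 (mod 2371).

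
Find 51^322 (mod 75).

By square-and-multiply:
322 in binary is 101000010, i.e. 322 = 256 + 64 + 2.
51^1 ≡ 51 (mod 75)
51^2 ≡ 51^2 = 2601 ≡ 51 (mod 75)
51^4 ≡ 51^2 = 2601 ≡ 51 (mod 75)
51^8 ≡ 51^2 = 2601 ≡ 51 (mod 75)
51^16 ≡ 51^2 = 2601 ≡ 51 (mod 75)
51^32 ≡ 51^2 = 2601 ≡ 51 (mod 75)
51^64 ≡ 51^2 = 2601 ≡ 51 (mod 75)
51^128 ≡ 51^2 = 2601 ≡ 51 (mod 75)
51^256 ≡ 51^2 = 2601 ≡ 51 (mod 75)
51^322 = 51^256 · 51^64 · 51^2 ≡ 51 · 51 · 51 (mod 75).
Accumulate the product:
51 · 51 = 2601 ≡ 51
51 · 51 = 2601 ≡ 51

51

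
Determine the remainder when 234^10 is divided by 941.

302

By square-and-multiply:
234^1 ≡ 234 (mod 941)
234^2 ≡ 234^2 = 54756 ≡ 178 (mod 941)
234^4 ≡ 178^2 = 31684 ≡ 631 (mod 941)
234^8 ≡ 631^2 = 398161 ≡ 118 (mod 941)
234^10 = 234^8 × 234^2 ≡ 118 × 178 (mod 941).
118 × 178 = 21004 ≡ 302 (mod 941).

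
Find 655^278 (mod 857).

278 in binary is 100010110, i.e. 278 = 256 + 16 + 4 + 2.
655^1 ≡ 655 (mod 857)
655^2 ≡ 655^2 = 429025 ≡ 525 (mod 857)
655^4 ≡ 525^2 = 275625 ≡ 528 (mod 857)
655^8 ≡ 528^2 = 278784 ≡ 259 (mod 857)
655^16 ≡ 259^2 = 67081 ≡ 235 (mod 857)
655^32 ≡ 235^2 = 55225 ≡ 377 (mod 857)
655^64 ≡ 377^2 = 142129 ≡ 724 (mod 857)
655^128 ≡ 724^2 = 524176 ≡ 549 (mod 857)
655^256 ≡ 549^2 = 301401 ≡ 594 (mod 857)
655^278 = 655^256 × 655^16 × 655^4 × 655^2 ≡ 594 × 235 × 528 × 525 (mod 857).
Accumulate the product:
594 × 235 = 139590 ≡ 756
756 × 528 = 399168 ≡ 663
663 × 525 = 348075 ≡ 133

133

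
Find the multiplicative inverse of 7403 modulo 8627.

585

Apply the Euclidean algorithm and back-substitute:
8627 = 1·7403 + 1224
7403 = 6·1224 + 59
1224 = 20·59 + 44
59 = 1·44 + 15
44 = 2·15 + 14
15 = 1·14 + 1
14 = 14·1 + 0
gcd(7403, 8627) = 1, so the inverse exists.
Bézout: 1 = −502·8627 + 585·7403.
So 7403⁻¹ ≡ 585 (mod 8627).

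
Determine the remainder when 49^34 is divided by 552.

34 in binary is 100010, i.e. 34 = 32 + 2.
49^1 ≡ 49 (mod 552)
49^2 ≡ 49^2 = 2401 ≡ 193 (mod 552)
49^4 ≡ 193^2 = 37249 ≡ 265 (mod 552)
49^8 ≡ 265^2 = 70225 ≡ 121 (mod 552)
49^16 ≡ 121^2 = 14641 ≡ 289 (mod 552)
49^32 ≡ 289^2 = 83521 ≡ 169 (mod 552)
49^34 = 49^32 × 49^2 ≡ 169 × 193 (mod 552).
169 × 193 = 32617 ≡ 49 (mod 552).

49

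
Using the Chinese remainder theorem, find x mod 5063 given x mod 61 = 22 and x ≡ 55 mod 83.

61⁻¹ mod 83: 61·49 ≡ 1 (mod 83), so 61⁻¹ ≡ 49.
x = 22 + 61·((55 − 22)·49 mod 83) = 22 + 61·40 = 2462.
Check: 2462 mod 61 = 22, 2462 mod 83 = 55. ✓

2462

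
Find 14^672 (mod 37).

By square-and-multiply:
672 in binary is 1010100000, i.e. 672 = 512 + 128 + 32.
14^1 ≡ 14 (mod 37)
14^2 ≡ 14^2 = 196 ≡ 11 (mod 37)
14^4 ≡ 11^2 = 121 ≡ 10 (mod 37)
14^8 ≡ 10^2 = 100 ≡ 26 (mod 37)
14^16 ≡ 26^2 = 676 ≡ 10 (mod 37)
14^32 ≡ 10^2 = 100 ≡ 26 (mod 37)
14^64 ≡ 26^2 = 676 ≡ 10 (mod 37)
14^128 ≡ 10^2 = 100 ≡ 26 (mod 37)
14^256 ≡ 26^2 = 676 ≡ 10 (mod 37)
14^512 ≡ 10^2 = 100 ≡ 26 (mod 37)
14^672 = 14^512 · 14^128 · 14^32 ≡ 26 · 26 · 26 (mod 37).
Accumulate the product:
26 · 26 = 676 ≡ 10
10 · 26 = 260 ≡ 1

1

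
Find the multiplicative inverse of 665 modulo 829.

829 = 1*665 + 164
665 = 4*164 + 9
164 = 18*9 + 2
9 = 4*2 + 1
2 = 2*1 + 0
gcd(665, 829) = 1, so the inverse exists.
Bézout: 1 = −296*829 + 369*665.
So 665⁻¹ ≡ 369 (mod 829).

369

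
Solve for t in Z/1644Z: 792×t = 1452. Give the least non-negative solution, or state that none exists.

gcd(792, 1644) = 12, and 12 | 1452, so solutions exist.
Divide through by 12: 66×t ≡ 121 mod 137.
66⁻¹ ≡ 27 (mod 137).
t ≡ 27×121 ≡ 116 (mod 137).
The smallest non-negative solution is t = 116.

116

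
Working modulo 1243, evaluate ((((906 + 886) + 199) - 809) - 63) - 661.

906 + 886 = 1792 ≡ 549 (mod 1243)
549 + 199 = 748
748 - 809 = -61 ≡ 1182 (mod 1243)
1182 - 63 = 1119
1119 - 661 = 458

458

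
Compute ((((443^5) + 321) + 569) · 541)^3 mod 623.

475

(443)^5 ≡ 235 (mod 623)
235 + 321 = 556
556 + 569 = 1125 ≡ 502 (mod 623)
502 · 541 = 271582 ≡ 577 (mod 623)
(577)^3 ≡ 475 (mod 623)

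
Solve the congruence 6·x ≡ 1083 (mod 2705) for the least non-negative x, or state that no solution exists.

1533

gcd(6, 2705) = 1, so a unique solution mod 2705 exists.
6⁻¹ ≡ 451 (mod 2705).
x ≡ 451·1083 ≡ 1533 (mod 2705).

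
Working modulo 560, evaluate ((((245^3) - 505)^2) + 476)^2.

(245)^3 ≡ 525 (mod 560)
525 - 505 = 20
(20)^2 ≡ 400 (mod 560)
400 + 476 = 876 ≡ 316 (mod 560)
(316)^2 ≡ 176 (mod 560)

176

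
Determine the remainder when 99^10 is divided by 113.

85

10 in binary is 1010, i.e. 10 = 8 + 2.
99^1 ≡ 99 (mod 113)
99^2 ≡ 99^2 = 9801 ≡ 83 (mod 113)
99^4 ≡ 83^2 = 6889 ≡ 109 (mod 113)
99^8 ≡ 109^2 = 11881 ≡ 16 (mod 113)
99^10 = 99^8 * 99^2 ≡ 16 * 83 (mod 113).
16 * 83 = 1328 ≡ 85 (mod 113).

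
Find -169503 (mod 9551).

-169503 = -18·9551 + 2415, so -169503 ≡ 2415 (mod 9551).

2415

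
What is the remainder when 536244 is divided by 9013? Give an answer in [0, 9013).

4477

536244 = 59·9013 + 4477, so 536244 ≡ 4477 (mod 9013).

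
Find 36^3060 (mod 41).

3060 in binary is 101111110100, i.e. 3060 = 2048 + 512 + 256 + 128 + 64 + 32 + 16 + 4.
36^1 ≡ 36 (mod 41)
36^2 ≡ 36^2 = 1296 ≡ 25 (mod 41)
36^4 ≡ 25^2 = 625 ≡ 10 (mod 41)
36^8 ≡ 10^2 = 100 ≡ 18 (mod 41)
36^16 ≡ 18^2 = 324 ≡ 37 (mod 41)
36^32 ≡ 37^2 = 1369 ≡ 16 (mod 41)
36^64 ≡ 16^2 = 256 ≡ 10 (mod 41)
36^128 ≡ 10^2 = 100 ≡ 18 (mod 41)
36^256 ≡ 18^2 = 324 ≡ 37 (mod 41)
36^512 ≡ 37^2 = 1369 ≡ 16 (mod 41)
36^1024 ≡ 16^2 = 256 ≡ 10 (mod 41)
36^2048 ≡ 10^2 = 100 ≡ 18 (mod 41)
36^3060 = 36^2048 * 36^512 * 36^256 * 36^128 * 36^64 * 36^32 * 36^16 * 36^4 ≡ 18 * 16 * 37 * 18 * 10 * 16 * 37 * 10 (mod 41).
Accumulate the product:
18 * 16 = 288 ≡ 1
1 * 37 = 37
37 * 18 = 666 ≡ 10
10 * 10 = 100 ≡ 18
18 * 16 = 288 ≡ 1
1 * 37 = 37
37 * 10 = 370 ≡ 1

1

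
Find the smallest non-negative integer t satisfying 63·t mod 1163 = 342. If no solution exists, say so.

gcd(63, 1163) = 1, so a unique solution mod 1163 exists.
63⁻¹ ≡ 240 (mod 1163).
t ≡ 240·342 ≡ 670 (mod 1163).

670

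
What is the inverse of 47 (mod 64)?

15

64 = 1×47 + 17
47 = 2×17 + 13
17 = 1×13 + 4
13 = 3×4 + 1
4 = 4×1 + 0
gcd(47, 64) = 1, so the inverse exists.
Bézout: 1 = −11×64 + 15×47.
So 47⁻¹ ≡ 15 (mod 64).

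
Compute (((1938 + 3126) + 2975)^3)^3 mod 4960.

1938 + 3126 = 5064 ≡ 104 (mod 4960)
104 + 2975 = 3079
(3079)^3 ≡ 2519 (mod 4960)
(2519)^3 ≡ 2279 (mod 4960)

2279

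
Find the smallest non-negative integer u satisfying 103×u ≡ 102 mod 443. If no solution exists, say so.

gcd(103, 443) = 1, so a unique solution mod 443 exists.
103⁻¹ ≡ 400 (mod 443).
u ≡ 400×102 ≡ 44 (mod 443).

44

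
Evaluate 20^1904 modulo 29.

Using repeated squaring:
1904 in binary is 11101110000, i.e. 1904 = 1024 + 512 + 256 + 64 + 32 + 16.
20^1 ≡ 20 (mod 29)
20^2 ≡ 20^2 = 400 ≡ 23 (mod 29)
20^4 ≡ 23^2 = 529 ≡ 7 (mod 29)
20^8 ≡ 7^2 = 49 ≡ 20 (mod 29)
20^16 ≡ 20^2 = 400 ≡ 23 (mod 29)
20^32 ≡ 23^2 = 529 ≡ 7 (mod 29)
20^64 ≡ 7^2 = 49 ≡ 20 (mod 29)
20^128 ≡ 20^2 = 400 ≡ 23 (mod 29)
20^256 ≡ 23^2 = 529 ≡ 7 (mod 29)
20^512 ≡ 7^2 = 49 ≡ 20 (mod 29)
20^1024 ≡ 20^2 = 400 ≡ 23 (mod 29)
20^1904 = 20^1024 * 20^512 * 20^256 * 20^64 * 20^32 * 20^16 ≡ 23 * 20 * 7 * 20 * 7 * 23 (mod 29).
Accumulate the product:
23 * 20 = 460 ≡ 25
25 * 7 = 175 ≡ 1
1 * 20 = 20
20 * 7 = 140 ≡ 24
24 * 23 = 552 ≡ 1

1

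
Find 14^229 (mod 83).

56

Compute successive squares:
14^1 ≡ 14 (mod 83)
14^2 ≡ 14^2 = 196 ≡ 30 (mod 83)
14^4 ≡ 30^2 = 900 ≡ 70 (mod 83)
14^8 ≡ 70^2 = 4900 ≡ 3 (mod 83)
14^16 ≡ 3^2 = 9 (mod 83)
14^32 ≡ 9^2 = 81 (mod 83)
14^64 ≡ 81^2 = 6561 ≡ 4 (mod 83)
14^128 ≡ 4^2 = 16 (mod 83)
14^229 = 14^128 · 14^64 · 14^32 · 14^4 · 14^1 ≡ 16 · 4 · 81 · 70 · 14 (mod 83).
Accumulate the product:
16 · 4 = 64
64 · 81 = 5184 ≡ 38
38 · 70 = 2660 ≡ 4
4 · 14 = 56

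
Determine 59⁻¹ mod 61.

30

Apply the Euclidean algorithm and back-substitute:
61 = 1·59 + 2
59 = 29·2 + 1
2 = 2·1 + 0
gcd(59, 61) = 1, so the inverse exists.
Back-substitute for 1:
1 = 1·59 − 29·2
  = −29·61 + 30·59
So 59⁻¹ ≡ 30 (mod 61).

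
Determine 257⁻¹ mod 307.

264

Apply the Euclidean algorithm and back-substitute:
307 = 1·257 + 50
257 = 5·50 + 7
50 = 7·7 + 1
7 = 7·1 + 0
gcd(257, 307) = 1, so the inverse exists.
Bézout: 1 = 36·307 − 43·257.
So 257⁻¹ ≡ −43 ≡ 264 (mod 307).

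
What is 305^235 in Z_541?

235 in binary is 11101011, i.e. 235 = 128 + 64 + 32 + 8 + 2 + 1.
305^1 ≡ 305 (mod 541)
305^2 ≡ 305^2 = 93025 ≡ 514 (mod 541)
305^4 ≡ 514^2 = 264196 ≡ 188 (mod 541)
305^8 ≡ 188^2 = 35344 ≡ 179 (mod 541)
305^16 ≡ 179^2 = 32041 ≡ 122 (mod 541)
305^32 ≡ 122^2 = 14884 ≡ 277 (mod 541)
305^64 ≡ 277^2 = 76729 ≡ 448 (mod 541)
305^128 ≡ 448^2 = 200704 ≡ 534 (mod 541)
305^235 = 305^128 * 305^64 * 305^32 * 305^8 * 305^2 * 305^1 ≡ 534 * 448 * 277 * 179 * 514 * 305 (mod 541).
Accumulate the product:
534 * 448 = 239232 ≡ 110
110 * 277 = 30470 ≡ 174
174 * 179 = 31146 ≡ 309
309 * 514 = 158826 ≡ 313
313 * 305 = 95465 ≡ 249

249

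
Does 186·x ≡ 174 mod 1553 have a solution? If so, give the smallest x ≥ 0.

552

gcd(186, 1553) = 1, so a unique solution mod 1553 exists.
186⁻¹ ≡ 860 (mod 1553).
x ≡ 860·174 ≡ 552 (mod 1553).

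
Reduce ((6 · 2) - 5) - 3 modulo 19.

6 · 2 = 12
12 - 5 = 7
7 - 3 = 4

4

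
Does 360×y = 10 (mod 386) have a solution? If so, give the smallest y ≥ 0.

gcd(360, 386) = 2, and 2 | 10, so solutions exist.
Divide through by 2: 180×y mod 193 = 5.
180⁻¹ ≡ 89 (mod 193).
y ≡ 89×5 ≡ 59 (mod 193).
The smallest non-negative solution is y = 59.

59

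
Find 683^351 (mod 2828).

Compute successive squares:
683^1 ≡ 683 (mod 2828)
683^2 ≡ 683^2 = 466489 ≡ 2697 (mod 2828)
683^4 ≡ 2697^2 = 7273809 ≡ 193 (mod 2828)
683^8 ≡ 193^2 = 37249 ≡ 485 (mod 2828)
683^16 ≡ 485^2 = 235225 ≡ 501 (mod 2828)
683^32 ≡ 501^2 = 251001 ≡ 2137 (mod 2828)
683^64 ≡ 2137^2 = 4566769 ≡ 2377 (mod 2828)
683^128 ≡ 2377^2 = 5650129 ≡ 2613 (mod 2828)
683^256 ≡ 2613^2 = 6827769 ≡ 977 (mod 2828)
683^351 = 683^256 × 683^64 × 683^16 × 683^8 × 683^4 × 683^2 × 683^1 ≡ 977 × 2377 × 501 × 485 × 193 × 2697 × 683 (mod 2828).
Accumulate the product:
977 × 2377 = 2322329 ≡ 541
541 × 501 = 271041 ≡ 2381
2381 × 485 = 1154785 ≡ 961
961 × 193 = 185473 ≡ 1653
1653 × 2697 = 4458141 ≡ 1213
1213 × 683 = 828479 ≡ 2703

2703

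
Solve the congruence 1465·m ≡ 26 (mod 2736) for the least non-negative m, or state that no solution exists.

gcd(1465, 2736) = 1, so a unique solution mod 2736 exists.
1465⁻¹ ≡ 409 (mod 2736).
m ≡ 409·26 ≡ 2426 (mod 2736).

2426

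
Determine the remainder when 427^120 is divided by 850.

Compute successive squares:
120 in binary is 1111000, i.e. 120 = 64 + 32 + 16 + 8.
427^1 ≡ 427 (mod 850)
427^2 ≡ 427^2 = 182329 ≡ 429 (mod 850)
427^4 ≡ 429^2 = 184041 ≡ 441 (mod 850)
427^8 ≡ 441^2 = 194481 ≡ 681 (mod 850)
427^16 ≡ 681^2 = 463761 ≡ 511 (mod 850)
427^32 ≡ 511^2 = 261121 ≡ 171 (mod 850)
427^64 ≡ 171^2 = 29241 ≡ 341 (mod 850)
427^120 = 427^64 * 427^32 * 427^16 * 427^8 ≡ 341 * 171 * 511 * 681 (mod 850).
Accumulate the product:
341 * 171 = 58311 ≡ 511
511 * 511 = 261121 ≡ 171
171 * 681 = 116451 ≡ 1

1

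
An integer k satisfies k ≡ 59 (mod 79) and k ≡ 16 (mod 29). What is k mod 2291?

770

79⁻¹ mod 29: 79·18 ≡ 1 (mod 29), so 79⁻¹ ≡ 18.
k = 59 + 79·((16 − 59)·18 mod 29) = 59 + 79·9 = 770.
Check: 770 mod 79 = 59, 770 mod 29 = 16. ✓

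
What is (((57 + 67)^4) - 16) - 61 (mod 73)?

57 + 67 = 124 ≡ 51 (mod 73)
(51)^4 ≡ 72 (mod 73)
72 - 16 = 56
56 - 61 = -5 ≡ 68 (mod 73)

68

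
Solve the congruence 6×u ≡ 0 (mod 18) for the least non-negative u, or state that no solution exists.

gcd(6, 18) = 6, and 6 | 0, so solutions exist.
Divide through by 6: 1×u = 0 (mod 3).
1⁻¹ ≡ 1 (mod 3).
u ≡ 1×0 ≡ 0 (mod 3).
The smallest non-negative solution is u = 0.

0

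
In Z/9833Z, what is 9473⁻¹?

9833 = 1×9473 + 360
9473 = 26×360 + 113
360 = 3×113 + 21
113 = 5×21 + 8
21 = 2×8 + 5
8 = 1×5 + 3
5 = 1×3 + 2
3 = 1×2 + 1
2 = 2×1 + 0
gcd(9473, 9833) = 1, so the inverse exists.
Bézout: 1 = −3605×9833 + 3742×9473.
So 9473⁻¹ ≡ 3742 (mod 9833).

3742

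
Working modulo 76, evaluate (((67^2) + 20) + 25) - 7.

43

(67)^2 ≡ 5 (mod 76)
5 + 20 = 25
25 + 25 = 50
50 - 7 = 43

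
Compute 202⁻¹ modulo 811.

Run the extended Euclidean algorithm:
811 = 4×202 + 3
202 = 67×3 + 1
3 = 3×1 + 0
gcd(202, 811) = 1, so the inverse exists.
Back-substitute for 1:
1 = 1×202 − 67×3
  = −67×811 + 269×202
So 202⁻¹ ≡ 269 (mod 811).

269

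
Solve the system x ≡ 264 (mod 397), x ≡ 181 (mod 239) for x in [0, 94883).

48698

397⁻¹ mod 239: 397·59 ≡ 1 (mod 239), so 397⁻¹ ≡ 59.
x = 264 + 397·((181 − 264)·59 mod 239) = 264 + 397·122 = 48698.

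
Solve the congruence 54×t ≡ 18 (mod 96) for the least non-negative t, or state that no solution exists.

11

gcd(54, 96) = 6, and 6 | 18, so solutions exist.
Divide through by 6: 9×t mod 16 = 3.
9⁻¹ ≡ 9 (mod 16).
t ≡ 9×3 ≡ 11 (mod 16).
The smallest non-negative solution is t = 11.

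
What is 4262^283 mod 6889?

Compute successive squares:
4262^1 ≡ 4262 (mod 6889)
4262^2 ≡ 4262^2 = 18164644 ≡ 5240 (mod 6889)
4262^4 ≡ 5240^2 = 27457600 ≡ 4935 (mod 6889)
4262^8 ≡ 4935^2 = 24354225 ≡ 1610 (mod 6889)
4262^16 ≡ 1610^2 = 2592100 ≡ 1836 (mod 6889)
4262^32 ≡ 1836^2 = 3370896 ≡ 2175 (mod 6889)
4262^64 ≡ 2175^2 = 4730625 ≡ 4771 (mod 6889)
4262^128 ≡ 4771^2 = 22762441 ≡ 1185 (mod 6889)
4262^256 ≡ 1185^2 = 1404225 ≡ 5758 (mod 6889)
4262^283 = 4262^256 × 4262^16 × 4262^8 × 4262^2 × 4262^1 ≡ 5758 × 1836 × 1610 × 5240 × 4262 (mod 6889).
Accumulate the product:
5758 × 1836 = 10571688 ≡ 3962
3962 × 1610 = 6378820 ≡ 6495
6495 × 5240 = 34033800 ≡ 2140
2140 × 4262 = 9120680 ≡ 6533

6533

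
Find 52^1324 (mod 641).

By square-and-multiply:
1324 in binary is 10100101100, i.e. 1324 = 1024 + 256 + 32 + 8 + 4.
52^1 ≡ 52 (mod 641)
52^2 ≡ 52^2 = 2704 ≡ 140 (mod 641)
52^4 ≡ 140^2 = 19600 ≡ 370 (mod 641)
52^8 ≡ 370^2 = 136900 ≡ 367 (mod 641)
52^16 ≡ 367^2 = 134689 ≡ 79 (mod 641)
52^32 ≡ 79^2 = 6241 ≡ 472 (mod 641)
52^64 ≡ 472^2 = 222784 ≡ 357 (mod 641)
52^128 ≡ 357^2 = 127449 ≡ 531 (mod 641)
52^256 ≡ 531^2 = 281961 ≡ 562 (mod 641)
52^512 ≡ 562^2 = 315844 ≡ 472 (mod 641)
52^1024 ≡ 472^2 = 222784 ≡ 357 (mod 641)
52^1324 = 52^1024 × 52^256 × 52^32 × 52^8 × 52^4 ≡ 357 × 562 × 472 × 367 × 370 (mod 641).
Accumulate the product:
357 × 562 = 200634 ≡ 1
1 × 472 = 472
472 × 367 = 173224 ≡ 154
154 × 370 = 56980 ≡ 572

572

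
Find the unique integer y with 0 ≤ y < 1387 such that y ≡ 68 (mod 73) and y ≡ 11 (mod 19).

68

73⁻¹ mod 19: 73·6 ≡ 1 (mod 19), so 73⁻¹ ≡ 6.
y = 68 + 73·((11 − 68)·6 mod 19) = 68 + 73·0 = 68.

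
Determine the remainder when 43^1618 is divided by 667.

325

Using repeated squaring:
1618 in binary is 11001010010, i.e. 1618 = 1024 + 512 + 64 + 16 + 2.
43^1 ≡ 43 (mod 667)
43^2 ≡ 43^2 = 1849 ≡ 515 (mod 667)
43^4 ≡ 515^2 = 265225 ≡ 426 (mod 667)
43^8 ≡ 426^2 = 181476 ≡ 52 (mod 667)
43^16 ≡ 52^2 = 2704 ≡ 36 (mod 667)
43^32 ≡ 36^2 = 1296 ≡ 629 (mod 667)
43^64 ≡ 629^2 = 395641 ≡ 110 (mod 667)
43^128 ≡ 110^2 = 12100 ≡ 94 (mod 667)
43^256 ≡ 94^2 = 8836 ≡ 165 (mod 667)
43^512 ≡ 165^2 = 27225 ≡ 545 (mod 667)
43^1024 ≡ 545^2 = 297025 ≡ 210 (mod 667)
43^1618 = 43^1024 * 43^512 * 43^64 * 43^16 * 43^2 ≡ 210 * 545 * 110 * 36 * 515 (mod 667).
Accumulate the product:
210 * 545 = 114450 ≡ 393
393 * 110 = 43230 ≡ 542
542 * 36 = 19512 ≡ 169
169 * 515 = 87035 ≡ 325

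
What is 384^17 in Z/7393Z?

By square-and-multiply:
17 in binary is 10001, i.e. 17 = 16 + 1.
384^1 ≡ 384 (mod 7393)
384^2 ≡ 384^2 = 147456 ≡ 6989 (mod 7393)
384^4 ≡ 6989^2 = 48846121 ≡ 570 (mod 7393)
384^8 ≡ 570^2 = 324900 ≡ 7001 (mod 7393)
384^16 ≡ 7001^2 = 49014001 ≡ 5804 (mod 7393)
384^17 = 384^16 · 384^1 ≡ 5804 · 384 (mod 7393).
5804 · 384 = 2228736 ≡ 3443 (mod 7393).

3443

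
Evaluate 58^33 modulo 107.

17

Compute successive squares:
33 in binary is 100001, i.e. 33 = 32 + 1.
58^1 ≡ 58 (mod 107)
58^2 ≡ 58^2 = 3364 ≡ 47 (mod 107)
58^4 ≡ 47^2 = 2209 ≡ 69 (mod 107)
58^8 ≡ 69^2 = 4761 ≡ 53 (mod 107)
58^16 ≡ 53^2 = 2809 ≡ 27 (mod 107)
58^32 ≡ 27^2 = 729 ≡ 87 (mod 107)
58^33 = 58^32 × 58^1 ≡ 87 × 58 (mod 107).
87 × 58 = 5046 ≡ 17 (mod 107).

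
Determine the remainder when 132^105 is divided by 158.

105 in binary is 1101001, i.e. 105 = 64 + 32 + 8 + 1.
132^1 ≡ 132 (mod 158)
132^2 ≡ 132^2 = 17424 ≡ 44 (mod 158)
132^4 ≡ 44^2 = 1936 ≡ 40 (mod 158)
132^8 ≡ 40^2 = 1600 ≡ 20 (mod 158)
132^16 ≡ 20^2 = 400 ≡ 84 (mod 158)
132^32 ≡ 84^2 = 7056 ≡ 104 (mod 158)
132^64 ≡ 104^2 = 10816 ≡ 72 (mod 158)
132^105 = 132^64 × 132^32 × 132^8 × 132^1 ≡ 72 × 104 × 20 × 132 (mod 158).
Accumulate the product:
72 × 104 = 7488 ≡ 62
62 × 20 = 1240 ≡ 134
134 × 132 = 17688 ≡ 150

150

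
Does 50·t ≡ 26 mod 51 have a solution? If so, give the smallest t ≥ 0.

25

gcd(50, 51) = 1, so a unique solution mod 51 exists.
50⁻¹ ≡ 50 (mod 51).
t ≡ 50·26 ≡ 25 (mod 51).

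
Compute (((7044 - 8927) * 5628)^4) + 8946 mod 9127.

7044 - 8927 = -1883 ≡ 7244 (mod 9127)
7244 * 5628 = 40769232 ≡ 8050 (mod 9127)
(8050)^4 ≡ 1110 (mod 9127)
1110 + 8946 = 10056 ≡ 929 (mod 9127)

929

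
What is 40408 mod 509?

40408 = 79×509 + 197, so 40408 ≡ 197 (mod 509).

197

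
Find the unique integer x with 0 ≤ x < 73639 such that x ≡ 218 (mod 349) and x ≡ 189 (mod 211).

349⁻¹ mod 211: 349*26 ≡ 1 (mod 211), so 349⁻¹ ≡ 26.
x = 218 + 349*((189 − 218)*26 mod 211) = 218 + 349*90 = 31628.

31628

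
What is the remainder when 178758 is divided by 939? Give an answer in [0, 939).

178758 = 190×939 + 348, so 178758 ≡ 348 (mod 939).

348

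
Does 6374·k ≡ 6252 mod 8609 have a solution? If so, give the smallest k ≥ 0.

1511

gcd(6374, 8609) = 1, so a unique solution mod 8609 exists.
6374⁻¹ ≡ 5774 (mod 8609).
k ≡ 5774·6252 ≡ 1511 (mod 8609).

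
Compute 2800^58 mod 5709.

4921

2800^1 ≡ 2800 (mod 5709)
2800^2 ≡ 2800^2 = 7840000 ≡ 1543 (mod 5709)
2800^4 ≡ 1543^2 = 2380849 ≡ 196 (mod 5709)
2800^8 ≡ 196^2 = 38416 ≡ 4162 (mod 5709)
2800^16 ≡ 4162^2 = 17322244 ≡ 1138 (mod 5709)
2800^32 ≡ 1138^2 = 1295044 ≡ 4810 (mod 5709)
2800^58 = 2800^32 × 2800^16 × 2800^8 × 2800^2 ≡ 4810 × 1138 × 4162 × 1543 (mod 5709).
Accumulate the product:
4810 × 1138 = 5473780 ≡ 4558
4558 × 4162 = 18970396 ≡ 5098
5098 × 1543 = 7866214 ≡ 4921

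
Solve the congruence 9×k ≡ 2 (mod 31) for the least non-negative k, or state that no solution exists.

14

gcd(9, 31) = 1, so a unique solution mod 31 exists.
9⁻¹ ≡ 7 (mod 31).
k ≡ 7×2 ≡ 14 (mod 31).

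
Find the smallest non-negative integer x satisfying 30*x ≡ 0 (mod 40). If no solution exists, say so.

gcd(30, 40) = 10, and 10 | 0, so solutions exist.
Divide through by 10: 3*x = 0 (mod 4).
3⁻¹ ≡ 3 (mod 4).
x ≡ 3*0 ≡ 0 (mod 4).
The smallest non-negative solution is x = 0.

0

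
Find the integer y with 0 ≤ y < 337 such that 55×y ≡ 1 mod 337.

By the extended Euclidean algorithm:
337 = 6×55 + 7
55 = 7×7 + 6
7 = 1×6 + 1
6 = 6×1 + 0
gcd(55, 337) = 1, so the inverse exists.
Back-substitute for 1:
1 = 1×7 − 1×6
  = −1×55 + 8×7
  = 8×337 − 49×55
So 55⁻¹ ≡ −49 ≡ 288 (mod 337).

288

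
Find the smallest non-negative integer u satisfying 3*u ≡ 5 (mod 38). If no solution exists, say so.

27

gcd(3, 38) = 1, so a unique solution mod 38 exists.
3⁻¹ ≡ 13 (mod 38).
u ≡ 13*5 ≡ 27 (mod 38).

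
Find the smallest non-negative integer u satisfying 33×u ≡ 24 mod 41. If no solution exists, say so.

gcd(33, 41) = 1, so a unique solution mod 41 exists.
33⁻¹ ≡ 5 (mod 41).
u ≡ 5×24 ≡ 38 (mod 41).

38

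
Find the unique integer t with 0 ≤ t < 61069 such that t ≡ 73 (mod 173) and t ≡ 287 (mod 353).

173⁻¹ mod 353: 173*151 ≡ 1 (mod 353), so 173⁻¹ ≡ 151.
t = 73 + 173*((287 − 73)*151 mod 353) = 73 + 173*191 = 33116.

33116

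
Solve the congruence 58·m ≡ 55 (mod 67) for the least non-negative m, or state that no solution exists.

gcd(58, 67) = 1, so a unique solution mod 67 exists.
58⁻¹ ≡ 52 (mod 67).
m ≡ 52·55 ≡ 46 (mod 67).

46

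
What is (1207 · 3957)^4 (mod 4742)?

1063

1207 · 3957 = 4776099 ≡ 905 (mod 4742)
(905)^4 ≡ 1063 (mod 4742)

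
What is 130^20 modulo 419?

Compute successive squares:
20 in binary is 10100, i.e. 20 = 16 + 4.
130^1 ≡ 130 (mod 419)
130^2 ≡ 130^2 = 16900 ≡ 140 (mod 419)
130^4 ≡ 140^2 = 19600 ≡ 326 (mod 419)
130^8 ≡ 326^2 = 106276 ≡ 269 (mod 419)
130^16 ≡ 269^2 = 72361 ≡ 293 (mod 419)
130^20 = 130^16 × 130^4 ≡ 293 × 326 (mod 419).
293 × 326 = 95518 ≡ 405 (mod 419).

405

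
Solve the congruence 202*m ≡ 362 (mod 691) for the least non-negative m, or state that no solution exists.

gcd(202, 691) = 1, so a unique solution mod 691 exists.
202⁻¹ ≡ 65 (mod 691).
m ≡ 65*362 ≡ 36 (mod 691).

36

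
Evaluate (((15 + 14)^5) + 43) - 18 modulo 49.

15 + 14 = 29
(29)^5 ≡ 43 (mod 49)
43 + 43 = 86 ≡ 37 (mod 49)
37 - 18 = 19

19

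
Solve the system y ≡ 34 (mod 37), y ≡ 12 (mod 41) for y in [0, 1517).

996

37⁻¹ mod 41: 37·10 ≡ 1 (mod 41), so 37⁻¹ ≡ 10.
y = 34 + 37·((12 − 34)·10 mod 41) = 34 + 37·26 = 996.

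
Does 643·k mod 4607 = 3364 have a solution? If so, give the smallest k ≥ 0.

4211

gcd(643, 4607) = 1, so a unique solution mod 4607 exists.
643⁻¹ ≡ 3955 (mod 4607).
k ≡ 3955·3364 ≡ 4211 (mod 4607).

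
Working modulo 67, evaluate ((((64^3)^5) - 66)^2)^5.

9

(64)^3 ≡ 40 (mod 67)
(40)^5 ≡ 14 (mod 67)
14 - 66 = -52 ≡ 15 (mod 67)
(15)^2 ≡ 24 (mod 67)
(24)^5 ≡ 9 (mod 67)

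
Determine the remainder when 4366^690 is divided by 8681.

Compute successive squares:
690 in binary is 1010110010, i.e. 690 = 512 + 128 + 32 + 16 + 2.
4366^1 ≡ 4366 (mod 8681)
4366^2 ≡ 4366^2 = 19061956 ≡ 7161 (mod 8681)
4366^4 ≡ 7161^2 = 51279921 ≡ 1254 (mod 8681)
4366^8 ≡ 1254^2 = 1572516 ≡ 1255 (mod 8681)
4366^16 ≡ 1255^2 = 1575025 ≡ 3764 (mod 8681)
4366^32 ≡ 3764^2 = 14167696 ≡ 304 (mod 8681)
4366^64 ≡ 304^2 = 92416 ≡ 5606 (mod 8681)
4366^128 ≡ 5606^2 = 31427236 ≡ 2016 (mod 8681)
4366^256 ≡ 2016^2 = 4064256 ≡ 1548 (mod 8681)
4366^512 ≡ 1548^2 = 2396304 ≡ 348 (mod 8681)
4366^690 = 4366^512 * 4366^128 * 4366^32 * 4366^16 * 4366^2 ≡ 348 * 2016 * 304 * 3764 * 7161 (mod 8681).
Accumulate the product:
348 * 2016 = 701568 ≡ 7088
7088 * 304 = 2154752 ≡ 1864
1864 * 3764 = 7016096 ≡ 1848
1848 * 7161 = 13233528 ≡ 3684

3684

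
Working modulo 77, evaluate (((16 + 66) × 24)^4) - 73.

16 + 66 = 82 ≡ 5 (mod 77)
5 × 24 = 120 ≡ 43 (mod 77)
(43)^4 ≡ 1 (mod 77)
1 - 73 = -72 ≡ 5 (mod 77)

5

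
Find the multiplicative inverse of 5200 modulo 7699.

1334

Run the extended Euclidean algorithm:
7699 = 1·5200 + 2499
5200 = 2·2499 + 202
2499 = 12·202 + 75
202 = 2·75 + 52
75 = 1·52 + 23
52 = 2·23 + 6
23 = 3·6 + 5
6 = 1·5 + 1
5 = 5·1 + 0
gcd(5200, 7699) = 1, so the inverse exists.
Back-substitute for 1:
1 = 1·6 − 1·5
  = −1·23 + 4·6
  = 4·52 − 9·23
  = −9·75 + 13·52
  = 13·202 − 35·75
  = −35·2499 + 433·202
  = 433·5200 − 901·2499
  = −901·7699 + 1334·5200
So 5200⁻¹ ≡ 1334 (mod 7699).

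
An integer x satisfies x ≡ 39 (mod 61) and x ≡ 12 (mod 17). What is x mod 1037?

61⁻¹ mod 17: 61·12 ≡ 1 (mod 17), so 61⁻¹ ≡ 12.
x = 39 + 61·((12 − 39)·12 mod 17) = 39 + 61·16 = 1015.

1015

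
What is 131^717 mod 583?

329

131^1 ≡ 131 (mod 583)
131^2 ≡ 131^2 = 17161 ≡ 254 (mod 583)
131^4 ≡ 254^2 = 64516 ≡ 386 (mod 583)
131^8 ≡ 386^2 = 148996 ≡ 331 (mod 583)
131^16 ≡ 331^2 = 109561 ≡ 540 (mod 583)
131^32 ≡ 540^2 = 291600 ≡ 100 (mod 583)
131^64 ≡ 100^2 = 10000 ≡ 89 (mod 583)
131^128 ≡ 89^2 = 7921 ≡ 342 (mod 583)
131^256 ≡ 342^2 = 116964 ≡ 364 (mod 583)
131^512 ≡ 364^2 = 132496 ≡ 155 (mod 583)
131^717 = 131^512 * 131^128 * 131^64 * 131^8 * 131^4 * 131^1 ≡ 155 * 342 * 89 * 331 * 386 * 131 (mod 583).
Accumulate the product:
155 * 342 = 53010 ≡ 540
540 * 89 = 48060 ≡ 254
254 * 331 = 84074 ≡ 122
122 * 386 = 47092 ≡ 452
452 * 131 = 59212 ≡ 329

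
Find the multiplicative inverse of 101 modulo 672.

173

672 = 6·101 + 66
101 = 1·66 + 35
66 = 1·35 + 31
35 = 1·31 + 4
31 = 7·4 + 3
4 = 1·3 + 1
3 = 3·1 + 0
gcd(101, 672) = 1, so the inverse exists.
Back-substitute for 1:
1 = 1·4 − 1·3
  = −1·31 + 8·4
  = 8·35 − 9·31
  = −9·66 + 17·35
  = 17·101 − 26·66
  = −26·672 + 173·101
So 101⁻¹ ≡ 173 (mod 672).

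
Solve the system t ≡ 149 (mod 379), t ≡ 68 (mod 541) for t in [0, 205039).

379⁻¹ mod 541: 379×364 ≡ 1 (mod 541), so 379⁻¹ ≡ 364.
t = 149 + 379×((68 − 149)×364 mod 541) = 149 + 379×271 = 102858.
Check: 102858 mod 379 = 149, 102858 mod 541 = 68. ✓

102858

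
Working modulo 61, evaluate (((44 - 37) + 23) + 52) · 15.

10

44 - 37 = 7
7 + 23 = 30
30 + 52 = 82 ≡ 21 (mod 61)
21 · 15 = 315 ≡ 10 (mod 61)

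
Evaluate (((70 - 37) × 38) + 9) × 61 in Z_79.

70 - 37 = 33
33 × 38 = 1254 ≡ 69 (mod 79)
69 + 9 = 78
78 × 61 = 4758 ≡ 18 (mod 79)

18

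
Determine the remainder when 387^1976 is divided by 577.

1976 in binary is 11110111000, i.e. 1976 = 1024 + 512 + 256 + 128 + 32 + 16 + 8.
387^1 ≡ 387 (mod 577)
387^2 ≡ 387^2 = 149769 ≡ 326 (mod 577)
387^4 ≡ 326^2 = 106276 ≡ 108 (mod 577)
387^8 ≡ 108^2 = 11664 ≡ 124 (mod 577)
387^16 ≡ 124^2 = 15376 ≡ 374 (mod 577)
387^32 ≡ 374^2 = 139876 ≡ 242 (mod 577)
387^64 ≡ 242^2 = 58564 ≡ 287 (mod 577)
387^128 ≡ 287^2 = 82369 ≡ 435 (mod 577)
387^256 ≡ 435^2 = 189225 ≡ 546 (mod 577)
387^512 ≡ 546^2 = 298116 ≡ 384 (mod 577)
387^1024 ≡ 384^2 = 147456 ≡ 321 (mod 577)
387^1976 = 387^1024 × 387^512 × 387^256 × 387^128 × 387^32 × 387^16 × 387^8 ≡ 321 × 384 × 546 × 435 × 242 × 374 × 124 (mod 577).
Accumulate the product:
321 × 384 = 123264 ≡ 363
363 × 546 = 198198 ≡ 287
287 × 435 = 124845 ≡ 213
213 × 242 = 51546 ≡ 193
193 × 374 = 72182 ≡ 57
57 × 124 = 7068 ≡ 144

144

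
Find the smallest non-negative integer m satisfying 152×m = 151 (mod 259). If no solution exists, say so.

47

gcd(152, 259) = 1, so a unique solution mod 259 exists.
152⁻¹ ≡ 213 (mod 259).
m ≡ 213×151 ≡ 47 (mod 259).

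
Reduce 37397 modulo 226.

37397 = 165*226 + 107, so 37397 ≡ 107 (mod 226).

107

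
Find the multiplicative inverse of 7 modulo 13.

13 = 1×7 + 6
7 = 1×6 + 1
6 = 6×1 + 0
gcd(7, 13) = 1, so the inverse exists.
Bézout: 1 = −1×13 + 2×7.
So 7⁻¹ ≡ 2 (mod 13).

2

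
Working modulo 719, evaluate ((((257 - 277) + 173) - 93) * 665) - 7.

257 - 277 = -20 ≡ 699 (mod 719)
699 + 173 = 872 ≡ 153 (mod 719)
153 - 93 = 60
60 * 665 = 39900 ≡ 355 (mod 719)
355 - 7 = 348

348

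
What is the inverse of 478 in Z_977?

977 = 2×478 + 21
478 = 22×21 + 16
21 = 1×16 + 5
16 = 3×5 + 1
5 = 5×1 + 0
gcd(478, 977) = 1, so the inverse exists.
Bézout: 1 = −91×977 + 186×478.
So 478⁻¹ ≡ 186 (mod 977).

186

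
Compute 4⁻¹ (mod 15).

4

15 = 3×4 + 3
4 = 1×3 + 1
3 = 3×1 + 0
gcd(4, 15) = 1, so the inverse exists.
Bézout: 1 = −1×15 + 4×4.
So 4⁻¹ ≡ 4 (mod 15).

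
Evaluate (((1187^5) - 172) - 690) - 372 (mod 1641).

256

(1187)^5 ≡ 1490 (mod 1641)
1490 - 172 = 1318
1318 - 690 = 628
628 - 372 = 256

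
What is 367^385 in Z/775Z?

Using repeated squaring:
385 in binary is 110000001, i.e. 385 = 256 + 128 + 1.
367^1 ≡ 367 (mod 775)
367^2 ≡ 367^2 = 134689 ≡ 614 (mod 775)
367^4 ≡ 614^2 = 376996 ≡ 346 (mod 775)
367^8 ≡ 346^2 = 119716 ≡ 366 (mod 775)
367^16 ≡ 366^2 = 133956 ≡ 656 (mod 775)
367^32 ≡ 656^2 = 430336 ≡ 211 (mod 775)
367^64 ≡ 211^2 = 44521 ≡ 346 (mod 775)
367^128 ≡ 346^2 = 119716 ≡ 366 (mod 775)
367^256 ≡ 366^2 = 133956 ≡ 656 (mod 775)
367^385 = 367^256 · 367^128 · 367^1 ≡ 656 · 366 · 367 (mod 775).
Accumulate the product:
656 · 366 = 240096 ≡ 621
621 · 367 = 227907 ≡ 57

57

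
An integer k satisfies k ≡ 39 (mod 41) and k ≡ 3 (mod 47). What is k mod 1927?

41⁻¹ mod 47: 41·39 ≡ 1 (mod 47), so 41⁻¹ ≡ 39.
k = 39 + 41·((3 − 39)·39 mod 47) = 39 + 41·6 = 285.

285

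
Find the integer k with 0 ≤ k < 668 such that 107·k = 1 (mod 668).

Apply the Euclidean algorithm and back-substitute:
668 = 6×107 + 26
107 = 4×26 + 3
26 = 8×3 + 2
3 = 1×2 + 1
2 = 2×1 + 0
gcd(107, 668) = 1, so the inverse exists.
Back-substitute for 1:
1 = 1×3 − 1×2
  = −1×26 + 9×3
  = 9×107 − 37×26
  = −37×668 + 231×107
So 107⁻¹ ≡ 231 (mod 668).

231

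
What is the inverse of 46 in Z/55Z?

Run the extended Euclidean algorithm:
55 = 1·46 + 9
46 = 5·9 + 1
9 = 9·1 + 0
gcd(46, 55) = 1, so the inverse exists.
Back-substitute for 1:
1 = 1·46 − 5·9
  = −5·55 + 6·46
So 46⁻¹ ≡ 6 (mod 55).

6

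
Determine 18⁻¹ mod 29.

By the extended Euclidean algorithm:
29 = 1×18 + 11
18 = 1×11 + 7
11 = 1×7 + 4
7 = 1×4 + 3
4 = 1×3 + 1
3 = 3×1 + 0
gcd(18, 29) = 1, so the inverse exists.
Back-substitute for 1:
1 = 1×4 − 1×3
  = −1×7 + 2×4
  = 2×11 − 3×7
  = −3×18 + 5×11
  = 5×29 − 8×18
So 18⁻¹ ≡ −8 ≡ 21 (mod 29).

21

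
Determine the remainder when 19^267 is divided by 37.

By square-and-multiply:
267 in binary is 100001011, i.e. 267 = 256 + 8 + 2 + 1.
19^1 ≡ 19 (mod 37)
19^2 ≡ 19^2 = 361 ≡ 28 (mod 37)
19^4 ≡ 28^2 = 784 ≡ 7 (mod 37)
19^8 ≡ 7^2 = 49 ≡ 12 (mod 37)
19^16 ≡ 12^2 = 144 ≡ 33 (mod 37)
19^32 ≡ 33^2 = 1089 ≡ 16 (mod 37)
19^64 ≡ 16^2 = 256 ≡ 34 (mod 37)
19^128 ≡ 34^2 = 1156 ≡ 9 (mod 37)
19^256 ≡ 9^2 = 81 ≡ 7 (mod 37)
19^267 = 19^256 × 19^8 × 19^2 × 19^1 ≡ 7 × 12 × 28 × 19 (mod 37).
Accumulate the product:
7 × 12 = 84 ≡ 10
10 × 28 = 280 ≡ 21
21 × 19 = 399 ≡ 29

29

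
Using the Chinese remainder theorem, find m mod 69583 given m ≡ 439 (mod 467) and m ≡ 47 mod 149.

467⁻¹ mod 149: 467*82 ≡ 1 (mod 149), so 467⁻¹ ≡ 82.
m = 439 + 467*((47 − 439)*82 mod 149) = 439 + 467*40 = 19119.

19119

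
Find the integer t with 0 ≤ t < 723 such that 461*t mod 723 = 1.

218

Run the extended Euclidean algorithm:
723 = 1*461 + 262
461 = 1*262 + 199
262 = 1*199 + 63
199 = 3*63 + 10
63 = 6*10 + 3
10 = 3*3 + 1
3 = 3*1 + 0
gcd(461, 723) = 1, so the inverse exists.
Back-substitute for 1:
1 = 1*10 − 3*3
  = −3*63 + 19*10
  = 19*199 − 60*63
  = −60*262 + 79*199
  = 79*461 − 139*262
  = −139*723 + 218*461
So 461⁻¹ ≡ 218 (mod 723).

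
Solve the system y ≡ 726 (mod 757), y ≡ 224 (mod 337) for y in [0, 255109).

100650

757⁻¹ mod 337: 757*134 ≡ 1 (mod 337), so 757⁻¹ ≡ 134.
y = 726 + 757*((224 − 726)*134 mod 337) = 726 + 757*132 = 100650.
Check: 100650 mod 757 = 726, 100650 mod 337 = 224. ✓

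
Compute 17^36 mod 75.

31

17^1 ≡ 17 (mod 75)
17^2 ≡ 17^2 = 289 ≡ 64 (mod 75)
17^4 ≡ 64^2 = 4096 ≡ 46 (mod 75)
17^8 ≡ 46^2 = 2116 ≡ 16 (mod 75)
17^16 ≡ 16^2 = 256 ≡ 31 (mod 75)
17^32 ≡ 31^2 = 961 ≡ 61 (mod 75)
17^36 = 17^32 × 17^4 ≡ 61 × 46 (mod 75).
61 × 46 = 2806 ≡ 31 (mod 75).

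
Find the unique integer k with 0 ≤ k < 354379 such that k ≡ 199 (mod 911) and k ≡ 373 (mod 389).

911⁻¹ mod 389: 911*117 ≡ 1 (mod 389), so 911⁻¹ ≡ 117.
k = 199 + 911*((373 − 199)*117 mod 389) = 199 + 911*130 = 118629.

118629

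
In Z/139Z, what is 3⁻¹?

93

139 = 46*3 + 1
3 = 3*1 + 0
gcd(3, 139) = 1, so the inverse exists.
Back-substitute for 1:
1 = 1*139 − 46*3
So 3⁻¹ ≡ −46 ≡ 93 (mod 139).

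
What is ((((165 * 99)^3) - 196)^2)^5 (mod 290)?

121

165 * 99 = 16335 ≡ 95 (mod 290)
(95)^3 ≡ 135 (mod 290)
135 - 196 = -61 ≡ 229 (mod 290)
(229)^2 ≡ 241 (mod 290)
(241)^5 ≡ 121 (mod 290)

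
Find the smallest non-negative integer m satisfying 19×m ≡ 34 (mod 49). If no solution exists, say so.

25

gcd(19, 49) = 1, so a unique solution mod 49 exists.
19⁻¹ ≡ 31 (mod 49).
m ≡ 31×34 ≡ 25 (mod 49).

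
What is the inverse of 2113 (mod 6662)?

6662 = 3*2113 + 323
2113 = 6*323 + 175
323 = 1*175 + 148
175 = 1*148 + 27
148 = 5*27 + 13
27 = 2*13 + 1
13 = 13*1 + 0
gcd(2113, 6662) = 1, so the inverse exists.
Bézout: 1 = −157*6662 + 495*2113.
So 2113⁻¹ ≡ 495 (mod 6662).

495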